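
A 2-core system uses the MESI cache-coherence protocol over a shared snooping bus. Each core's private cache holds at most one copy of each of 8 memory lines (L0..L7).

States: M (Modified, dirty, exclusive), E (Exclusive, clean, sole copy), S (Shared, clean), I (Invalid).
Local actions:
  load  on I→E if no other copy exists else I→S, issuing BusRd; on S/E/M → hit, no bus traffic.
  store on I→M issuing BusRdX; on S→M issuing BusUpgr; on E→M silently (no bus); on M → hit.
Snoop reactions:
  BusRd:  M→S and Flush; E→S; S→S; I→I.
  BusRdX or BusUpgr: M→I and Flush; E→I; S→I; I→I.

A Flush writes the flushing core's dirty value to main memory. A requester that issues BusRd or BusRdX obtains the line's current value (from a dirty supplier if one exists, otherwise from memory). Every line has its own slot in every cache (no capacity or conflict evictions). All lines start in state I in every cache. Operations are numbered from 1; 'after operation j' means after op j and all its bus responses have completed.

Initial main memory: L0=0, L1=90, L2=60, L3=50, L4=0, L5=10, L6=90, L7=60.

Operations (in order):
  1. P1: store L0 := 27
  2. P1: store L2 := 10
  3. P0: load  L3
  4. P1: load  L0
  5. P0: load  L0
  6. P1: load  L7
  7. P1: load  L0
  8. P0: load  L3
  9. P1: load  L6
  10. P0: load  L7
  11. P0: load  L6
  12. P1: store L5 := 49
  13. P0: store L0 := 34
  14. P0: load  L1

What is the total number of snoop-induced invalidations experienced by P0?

invalidations = 0

step 1: P1: store L0 := 27  ⟶  IM  (L0)  txn=BusRdX  M[L0]=0
step 2: P1: store L2 := 10  ⟶  IM  (L2)  txn=BusRdX  M[L2]=60
step 3: P0: load  L3  ⟶  EI  (L3)  txn=BusRd  M[L3]=50
step 4: P1: load  L0  ⟶  IM  (L0)  txn=∅  M[L0]=0
step 5: P0: load  L0  ⟶  SS  (L0)  txn=BusRd+Flush  M[L0]=27
step 6: P1: load  L7  ⟶  IE  (L7)  txn=BusRd  M[L7]=60
step 7: P1: load  L0  ⟶  SS  (L0)  txn=∅  M[L0]=27
step 8: P0: load  L3  ⟶  EI  (L3)  txn=∅  M[L3]=50
step 9: P1: load  L6  ⟶  IE  (L6)  txn=BusRd  M[L6]=90
step 10: P0: load  L7  ⟶  SS  (L7)  txn=BusRd  M[L7]=60
step 11: P0: load  L6  ⟶  SS  (L6)  txn=BusRd  M[L6]=90
step 12: P1: store L5 := 49  ⟶  IM  (L5)  txn=BusRdX  M[L5]=10
step 13: P0: store L0 := 34  ⟶  MI  (L0)  txn=BusUpgr  M[L0]=27
step 14: P0: load  L1  ⟶  EI  (L1)  txn=BusRd  M[L1]=90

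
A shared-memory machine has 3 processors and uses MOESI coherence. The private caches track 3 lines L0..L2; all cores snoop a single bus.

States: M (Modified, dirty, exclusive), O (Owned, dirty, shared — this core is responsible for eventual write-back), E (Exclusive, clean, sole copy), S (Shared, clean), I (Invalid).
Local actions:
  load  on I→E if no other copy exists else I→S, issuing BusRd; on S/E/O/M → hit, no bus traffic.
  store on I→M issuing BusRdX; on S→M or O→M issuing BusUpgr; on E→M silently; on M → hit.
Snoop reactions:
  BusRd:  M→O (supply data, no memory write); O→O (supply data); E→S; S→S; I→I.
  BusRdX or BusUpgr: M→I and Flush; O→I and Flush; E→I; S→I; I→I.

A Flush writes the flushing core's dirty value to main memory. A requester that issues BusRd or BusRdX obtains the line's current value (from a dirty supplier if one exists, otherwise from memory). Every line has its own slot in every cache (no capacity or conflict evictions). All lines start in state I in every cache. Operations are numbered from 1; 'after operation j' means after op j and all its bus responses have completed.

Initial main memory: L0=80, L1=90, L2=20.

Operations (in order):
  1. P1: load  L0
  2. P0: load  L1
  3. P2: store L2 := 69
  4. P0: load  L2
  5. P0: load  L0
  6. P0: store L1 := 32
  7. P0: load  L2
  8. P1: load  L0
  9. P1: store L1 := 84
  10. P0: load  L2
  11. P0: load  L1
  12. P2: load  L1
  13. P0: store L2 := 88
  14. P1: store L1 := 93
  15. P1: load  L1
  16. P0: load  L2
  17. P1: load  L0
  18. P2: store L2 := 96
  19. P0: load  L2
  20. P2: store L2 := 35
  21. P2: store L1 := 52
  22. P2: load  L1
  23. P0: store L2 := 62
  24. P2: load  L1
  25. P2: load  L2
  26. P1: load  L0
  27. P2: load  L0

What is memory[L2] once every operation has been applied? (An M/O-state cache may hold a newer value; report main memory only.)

[1] P1: load  L0 | P0:I, P1:E(80), P2:I | bus: BusRd
[2] P0: load  L1 | P0:E(90), P1:I, P2:I | bus: BusRd
[3] P2: store L2 := 69 | P0:I, P1:I, P2:M(69) | bus: BusRdX
[4] P0: load  L2 | P0:S(69), P1:I, P2:O(69) | bus: BusRd
[5] P0: load  L0 | P0:S(80), P1:S(80), P2:I | bus: BusRd
[6] P0: store L1 := 32 | P0:M(32), P1:I, P2:I | bus: none
[7] P0: load  L2 | P0:S(69), P1:I, P2:O(69) | bus: none
[8] P1: load  L0 | P0:S(80), P1:S(80), P2:I | bus: none
[9] P1: store L1 := 84 | P0:I, P1:M(84), P2:I | bus: BusRdX,Flush
[10] P0: load  L2 | P0:S(69), P1:I, P2:O(69) | bus: none
[11] P0: load  L1 | P0:S(84), P1:O(84), P2:I | bus: BusRd
[12] P2: load  L1 | P0:S(84), P1:O(84), P2:S(84) | bus: BusRd
[13] P0: store L2 := 88 | P0:M(88), P1:I, P2:I | bus: BusUpgr,Flush
[14] P1: store L1 := 93 | P0:I, P1:M(93), P2:I | bus: BusUpgr
[15] P1: load  L1 | P0:I, P1:M(93), P2:I | bus: none
[16] P0: load  L2 | P0:M(88), P1:I, P2:I | bus: none
[17] P1: load  L0 | P0:S(80), P1:S(80), P2:I | bus: none
[18] P2: store L2 := 96 | P0:I, P1:I, P2:M(96) | bus: BusRdX,Flush
[19] P0: load  L2 | P0:S(96), P1:I, P2:O(96) | bus: BusRd
[20] P2: store L2 := 35 | P0:I, P1:I, P2:M(35) | bus: BusUpgr
[21] P2: store L1 := 52 | P0:I, P1:I, P2:M(52) | bus: BusRdX,Flush
[22] P2: load  L1 | P0:I, P1:I, P2:M(52) | bus: none
[23] P0: store L2 := 62 | P0:M(62), P1:I, P2:I | bus: BusRdX,Flush
[24] P2: load  L1 | P0:I, P1:I, P2:M(52) | bus: none
[25] P2: load  L2 | P0:O(62), P1:I, P2:S(62) | bus: BusRd
[26] P1: load  L0 | P0:S(80), P1:S(80), P2:I | bus: none
[27] P2: load  L0 | P0:S(80), P1:S(80), P2:S(80) | bus: BusRd

memory[L2] = 35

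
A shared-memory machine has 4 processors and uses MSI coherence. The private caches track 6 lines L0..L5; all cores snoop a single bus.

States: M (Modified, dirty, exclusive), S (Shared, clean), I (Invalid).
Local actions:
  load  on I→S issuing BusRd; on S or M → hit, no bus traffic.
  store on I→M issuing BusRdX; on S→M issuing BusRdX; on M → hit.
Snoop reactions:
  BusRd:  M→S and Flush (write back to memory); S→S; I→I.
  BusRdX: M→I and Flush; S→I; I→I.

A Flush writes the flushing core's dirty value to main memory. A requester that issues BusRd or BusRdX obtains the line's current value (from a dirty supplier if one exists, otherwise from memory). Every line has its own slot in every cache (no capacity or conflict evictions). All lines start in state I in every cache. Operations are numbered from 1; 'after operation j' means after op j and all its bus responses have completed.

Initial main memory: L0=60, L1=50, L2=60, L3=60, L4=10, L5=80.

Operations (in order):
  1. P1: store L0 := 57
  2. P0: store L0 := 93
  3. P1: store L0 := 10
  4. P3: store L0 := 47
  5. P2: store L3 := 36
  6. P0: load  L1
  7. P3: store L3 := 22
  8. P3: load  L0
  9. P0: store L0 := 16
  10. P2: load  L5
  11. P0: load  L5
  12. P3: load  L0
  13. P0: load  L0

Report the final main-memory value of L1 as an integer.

memory[L1] = 50

1. P1: store L0 := 57  bus=[BusRdX]  L0: P0=I P1=M P2=I P3=I  mem[L0]=60
2. P0: store L0 := 93  bus=[BusRdX,Flush]  L0: P0=M P1=I P2=I P3=I  mem[L0]=57
3. P1: store L0 := 10  bus=[BusRdX,Flush]  L0: P0=I P1=M P2=I P3=I  mem[L0]=93
4. P3: store L0 := 47  bus=[BusRdX,Flush]  L0: P0=I P1=I P2=I P3=M  mem[L0]=10
5. P2: store L3 := 36  bus=[BusRdX]  L3: P0=I P1=I P2=M P3=I  mem[L3]=60
6. P0: load  L1  bus=[BusRd]  L1: P0=S P1=I P2=I P3=I  mem[L1]=50
7. P3: store L3 := 22  bus=[BusRdX,Flush]  L3: P0=I P1=I P2=I P3=M  mem[L3]=36
8. P3: load  L0  bus=[-]  L0: P0=I P1=I P2=I P3=M  mem[L0]=10
9. P0: store L0 := 16  bus=[BusRdX,Flush]  L0: P0=M P1=I P2=I P3=I  mem[L0]=47
10. P2: load  L5  bus=[BusRd]  L5: P0=I P1=I P2=S P3=I  mem[L5]=80
11. P0: load  L5  bus=[BusRd]  L5: P0=S P1=I P2=S P3=I  mem[L5]=80
12. P3: load  L0  bus=[BusRd,Flush]  L0: P0=S P1=I P2=I P3=S  mem[L0]=16
13. P0: load  L0  bus=[-]  L0: P0=S P1=I P2=I P3=S  mem[L0]=16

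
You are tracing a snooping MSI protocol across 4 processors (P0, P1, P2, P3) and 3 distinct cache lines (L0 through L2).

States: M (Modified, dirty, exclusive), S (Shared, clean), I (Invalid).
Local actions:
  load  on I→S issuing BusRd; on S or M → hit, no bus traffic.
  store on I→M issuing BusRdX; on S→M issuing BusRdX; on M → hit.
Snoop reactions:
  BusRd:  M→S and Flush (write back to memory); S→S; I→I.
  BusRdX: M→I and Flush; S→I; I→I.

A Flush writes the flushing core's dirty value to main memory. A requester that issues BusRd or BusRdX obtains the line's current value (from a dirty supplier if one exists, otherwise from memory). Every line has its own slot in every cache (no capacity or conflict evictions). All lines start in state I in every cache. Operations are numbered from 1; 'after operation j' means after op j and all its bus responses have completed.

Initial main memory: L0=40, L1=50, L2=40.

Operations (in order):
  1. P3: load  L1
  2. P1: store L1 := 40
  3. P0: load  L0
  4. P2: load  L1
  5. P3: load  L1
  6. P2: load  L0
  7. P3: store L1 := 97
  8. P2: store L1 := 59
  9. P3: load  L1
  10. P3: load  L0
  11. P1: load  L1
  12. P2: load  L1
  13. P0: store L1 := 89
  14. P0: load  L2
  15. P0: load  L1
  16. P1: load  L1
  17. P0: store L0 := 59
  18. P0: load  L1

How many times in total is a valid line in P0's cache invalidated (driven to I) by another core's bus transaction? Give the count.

  op1 P3: load  L1 → I/I/I/S on L1; bus BusRd; mem=50
  op2 P1: store L1 := 40 → I/M/I/I on L1; bus BusRdX; mem=50
  op3 P0: load  L0 → S/I/I/I on L0; bus BusRd; mem=40
  op4 P2: load  L1 → I/S/S/I on L1; bus BusRd Flush; mem=40
  op5 P3: load  L1 → I/S/S/S on L1; bus BusRd; mem=40
  op6 P2: load  L0 → S/I/S/I on L0; bus BusRd; mem=40
  op7 P3: store L1 := 97 → I/I/I/M on L1; bus BusRdX; mem=40
  op8 P2: store L1 := 59 → I/I/M/I on L1; bus BusRdX Flush; mem=97
  op9 P3: load  L1 → I/I/S/S on L1; bus BusRd Flush; mem=59
  op10 P3: load  L0 → S/I/S/S on L0; bus BusRd; mem=40
  op11 P1: load  L1 → I/S/S/S on L1; bus BusRd; mem=59
  op12 P2: load  L1 → I/S/S/S on L1; bus (none); mem=59
  op13 P0: store L1 := 89 → M/I/I/I on L1; bus BusRdX; mem=59
  op14 P0: load  L2 → S/I/I/I on L2; bus BusRd; mem=40
  op15 P0: load  L1 → M/I/I/I on L1; bus (none); mem=59
  op16 P1: load  L1 → S/S/I/I on L1; bus BusRd Flush; mem=89
  op17 P0: store L0 := 59 → M/I/I/I on L0; bus BusRdX; mem=40
  op18 P0: load  L1 → S/S/I/I on L1; bus (none); mem=89

invalidations = 0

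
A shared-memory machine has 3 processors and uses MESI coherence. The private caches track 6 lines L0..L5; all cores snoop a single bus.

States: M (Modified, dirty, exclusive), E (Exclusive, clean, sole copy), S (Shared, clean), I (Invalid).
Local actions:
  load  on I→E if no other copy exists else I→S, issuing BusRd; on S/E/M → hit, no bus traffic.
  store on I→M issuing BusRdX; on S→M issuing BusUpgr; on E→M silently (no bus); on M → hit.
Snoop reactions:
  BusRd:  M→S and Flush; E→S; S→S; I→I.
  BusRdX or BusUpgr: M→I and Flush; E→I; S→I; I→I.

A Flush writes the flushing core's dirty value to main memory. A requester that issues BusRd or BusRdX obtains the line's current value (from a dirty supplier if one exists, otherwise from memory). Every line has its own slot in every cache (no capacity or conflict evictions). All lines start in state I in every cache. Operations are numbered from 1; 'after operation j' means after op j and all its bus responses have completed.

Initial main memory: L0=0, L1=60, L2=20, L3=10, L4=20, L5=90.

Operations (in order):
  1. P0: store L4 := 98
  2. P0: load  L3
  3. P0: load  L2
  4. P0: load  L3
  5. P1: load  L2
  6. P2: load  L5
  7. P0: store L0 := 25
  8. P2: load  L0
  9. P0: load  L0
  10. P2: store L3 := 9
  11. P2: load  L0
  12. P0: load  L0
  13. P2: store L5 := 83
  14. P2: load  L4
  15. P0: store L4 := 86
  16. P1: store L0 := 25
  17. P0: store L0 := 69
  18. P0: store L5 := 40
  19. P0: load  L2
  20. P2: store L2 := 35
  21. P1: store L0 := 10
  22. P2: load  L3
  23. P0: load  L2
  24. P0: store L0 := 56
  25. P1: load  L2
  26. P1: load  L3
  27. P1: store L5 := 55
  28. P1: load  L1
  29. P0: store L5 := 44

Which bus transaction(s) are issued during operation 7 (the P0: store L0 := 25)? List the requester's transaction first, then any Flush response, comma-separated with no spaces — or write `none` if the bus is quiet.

1. P0: store L4 := 98  bus=[BusRdX]  L4: P0=M P1=I P2=I  mem[L4]=20
2. P0: load  L3  bus=[BusRd]  L3: P0=E P1=I P2=I  mem[L3]=10
3. P0: load  L2  bus=[BusRd]  L2: P0=E P1=I P2=I  mem[L2]=20
4. P0: load  L3  bus=[-]  L3: P0=E P1=I P2=I  mem[L3]=10
5. P1: load  L2  bus=[BusRd]  L2: P0=S P1=S P2=I  mem[L2]=20
6. P2: load  L5  bus=[BusRd]  L5: P0=I P1=I P2=E  mem[L5]=90
7. P0: store L0 := 25  bus=[BusRdX]  L0: P0=M P1=I P2=I  mem[L0]=0
8. P2: load  L0  bus=[BusRd,Flush]  L0: P0=S P1=I P2=S  mem[L0]=25
9. P0: load  L0  bus=[-]  L0: P0=S P1=I P2=S  mem[L0]=25
10. P2: store L3 := 9  bus=[BusRdX]  L3: P0=I P1=I P2=M  mem[L3]=10
11. P2: load  L0  bus=[-]  L0: P0=S P1=I P2=S  mem[L0]=25
12. P0: load  L0  bus=[-]  L0: P0=S P1=I P2=S  mem[L0]=25
13. P2: store L5 := 83  bus=[-]  L5: P0=I P1=I P2=M  mem[L5]=90
14. P2: load  L4  bus=[BusRd,Flush]  L4: P0=S P1=I P2=S  mem[L4]=98
15. P0: store L4 := 86  bus=[BusUpgr]  L4: P0=M P1=I P2=I  mem[L4]=98
16. P1: store L0 := 25  bus=[BusRdX]  L0: P0=I P1=M P2=I  mem[L0]=25
17. P0: store L0 := 69  bus=[BusRdX,Flush]  L0: P0=M P1=I P2=I  mem[L0]=25
18. P0: store L5 := 40  bus=[BusRdX,Flush]  L5: P0=M P1=I P2=I  mem[L5]=83
19. P0: load  L2  bus=[-]  L2: P0=S P1=S P2=I  mem[L2]=20
20. P2: store L2 := 35  bus=[BusRdX]  L2: P0=I P1=I P2=M  mem[L2]=20
21. P1: store L0 := 10  bus=[BusRdX,Flush]  L0: P0=I P1=M P2=I  mem[L0]=69
22. P2: load  L3  bus=[-]  L3: P0=I P1=I P2=M  mem[L3]=10
23. P0: load  L2  bus=[BusRd,Flush]  L2: P0=S P1=I P2=S  mem[L2]=35
24. P0: store L0 := 56  bus=[BusRdX,Flush]  L0: P0=M P1=I P2=I  mem[L0]=10
25. P1: load  L2  bus=[BusRd]  L2: P0=S P1=S P2=S  mem[L2]=35
26. P1: load  L3  bus=[BusRd,Flush]  L3: P0=I P1=S P2=S  mem[L3]=9
27. P1: store L5 := 55  bus=[BusRdX,Flush]  L5: P0=I P1=M P2=I  mem[L5]=40
28. P1: load  L1  bus=[BusRd]  L1: P0=I P1=E P2=I  mem[L1]=60
29. P0: store L5 := 44  bus=[BusRdX,Flush]  L5: P0=M P1=I P2=I  mem[L5]=55

bus = BusRdX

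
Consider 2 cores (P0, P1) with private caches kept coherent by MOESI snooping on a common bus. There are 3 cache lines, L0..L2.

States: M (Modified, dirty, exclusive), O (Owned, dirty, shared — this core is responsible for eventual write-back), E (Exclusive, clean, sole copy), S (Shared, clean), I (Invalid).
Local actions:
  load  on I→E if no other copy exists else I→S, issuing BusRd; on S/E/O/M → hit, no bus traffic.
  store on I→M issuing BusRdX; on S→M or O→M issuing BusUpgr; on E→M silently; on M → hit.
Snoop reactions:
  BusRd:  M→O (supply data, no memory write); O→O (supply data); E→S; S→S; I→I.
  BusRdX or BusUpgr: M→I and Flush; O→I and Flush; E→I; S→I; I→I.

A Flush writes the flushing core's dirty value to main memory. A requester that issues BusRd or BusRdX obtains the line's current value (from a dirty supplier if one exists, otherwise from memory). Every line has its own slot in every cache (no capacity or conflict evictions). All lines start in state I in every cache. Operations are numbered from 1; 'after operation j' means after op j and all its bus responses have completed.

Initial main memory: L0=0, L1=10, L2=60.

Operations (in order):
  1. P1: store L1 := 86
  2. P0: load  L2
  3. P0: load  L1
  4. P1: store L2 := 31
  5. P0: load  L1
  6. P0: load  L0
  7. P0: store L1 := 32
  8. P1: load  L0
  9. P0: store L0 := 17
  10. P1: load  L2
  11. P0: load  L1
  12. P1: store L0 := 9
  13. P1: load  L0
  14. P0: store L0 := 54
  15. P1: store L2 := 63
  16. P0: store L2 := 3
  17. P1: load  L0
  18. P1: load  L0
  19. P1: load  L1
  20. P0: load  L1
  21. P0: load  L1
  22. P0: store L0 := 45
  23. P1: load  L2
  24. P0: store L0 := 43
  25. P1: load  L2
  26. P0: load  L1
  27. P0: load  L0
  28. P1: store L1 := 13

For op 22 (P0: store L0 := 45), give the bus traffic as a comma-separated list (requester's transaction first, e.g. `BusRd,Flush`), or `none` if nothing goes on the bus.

step 1: P1: store L1 := 86  ⟶  IM  (L1)  txn=BusRdX  M[L1]=10
step 2: P0: load  L2  ⟶  EI  (L2)  txn=BusRd  M[L2]=60
step 3: P0: load  L1  ⟶  SO  (L1)  txn=BusRd  M[L1]=10
step 4: P1: store L2 := 31  ⟶  IM  (L2)  txn=BusRdX  M[L2]=60
step 5: P0: load  L1  ⟶  SO  (L1)  txn=∅  M[L1]=10
step 6: P0: load  L0  ⟶  EI  (L0)  txn=BusRd  M[L0]=0
step 7: P0: store L1 := 32  ⟶  MI  (L1)  txn=BusUpgr+Flush  M[L1]=86
step 8: P1: load  L0  ⟶  SS  (L0)  txn=BusRd  M[L0]=0
step 9: P0: store L0 := 17  ⟶  MI  (L0)  txn=BusUpgr  M[L0]=0
step 10: P1: load  L2  ⟶  IM  (L2)  txn=∅  M[L2]=60
step 11: P0: load  L1  ⟶  MI  (L1)  txn=∅  M[L1]=86
step 12: P1: store L0 := 9  ⟶  IM  (L0)  txn=BusRdX+Flush  M[L0]=17
step 13: P1: load  L0  ⟶  IM  (L0)  txn=∅  M[L0]=17
step 14: P0: store L0 := 54  ⟶  MI  (L0)  txn=BusRdX+Flush  M[L0]=9
step 15: P1: store L2 := 63  ⟶  IM  (L2)  txn=∅  M[L2]=60
step 16: P0: store L2 := 3  ⟶  MI  (L2)  txn=BusRdX+Flush  M[L2]=63
step 17: P1: load  L0  ⟶  OS  (L0)  txn=BusRd  M[L0]=9
step 18: P1: load  L0  ⟶  OS  (L0)  txn=∅  M[L0]=9
step 19: P1: load  L1  ⟶  OS  (L1)  txn=BusRd  M[L1]=86
step 20: P0: load  L1  ⟶  OS  (L1)  txn=∅  M[L1]=86
step 21: P0: load  L1  ⟶  OS  (L1)  txn=∅  M[L1]=86
step 22: P0: store L0 := 45  ⟶  MI  (L0)  txn=BusUpgr  M[L0]=9
step 23: P1: load  L2  ⟶  OS  (L2)  txn=BusRd  M[L2]=63
step 24: P0: store L0 := 43  ⟶  MI  (L0)  txn=∅  M[L0]=9
step 25: P1: load  L2  ⟶  OS  (L2)  txn=∅  M[L2]=63
step 26: P0: load  L1  ⟶  OS  (L1)  txn=∅  M[L1]=86
step 27: P0: load  L0  ⟶  MI  (L0)  txn=∅  M[L0]=9
step 28: P1: store L1 := 13  ⟶  IM  (L1)  txn=BusUpgr+Flush  M[L1]=32

bus = BusUpgr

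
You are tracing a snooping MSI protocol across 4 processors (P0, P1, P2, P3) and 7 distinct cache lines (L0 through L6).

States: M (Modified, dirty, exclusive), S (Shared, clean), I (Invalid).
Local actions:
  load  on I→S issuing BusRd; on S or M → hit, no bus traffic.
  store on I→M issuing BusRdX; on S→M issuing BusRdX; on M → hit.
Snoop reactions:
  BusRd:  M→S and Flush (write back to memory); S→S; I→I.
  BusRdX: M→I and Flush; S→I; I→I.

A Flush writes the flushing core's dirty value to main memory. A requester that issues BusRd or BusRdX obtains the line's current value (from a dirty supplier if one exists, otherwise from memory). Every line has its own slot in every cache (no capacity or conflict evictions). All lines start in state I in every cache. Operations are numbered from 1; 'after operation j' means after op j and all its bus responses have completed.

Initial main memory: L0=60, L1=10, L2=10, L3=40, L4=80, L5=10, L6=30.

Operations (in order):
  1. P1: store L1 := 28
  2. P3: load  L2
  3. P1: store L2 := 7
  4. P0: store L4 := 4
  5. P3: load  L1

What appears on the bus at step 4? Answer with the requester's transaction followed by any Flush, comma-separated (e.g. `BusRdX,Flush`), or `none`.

1. P1: store L1 := 28  bus=[BusRdX]  L1: P0=I P1=M P2=I P3=I  mem[L1]=10
2. P3: load  L2  bus=[BusRd]  L2: P0=I P1=I P2=I P3=S  mem[L2]=10
3. P1: store L2 := 7  bus=[BusRdX]  L2: P0=I P1=M P2=I P3=I  mem[L2]=10
4. P0: store L4 := 4  bus=[BusRdX]  L4: P0=M P1=I P2=I P3=I  mem[L4]=80
5. P3: load  L1  bus=[BusRd,Flush]  L1: P0=I P1=S P2=I P3=S  mem[L1]=28

bus = BusRdX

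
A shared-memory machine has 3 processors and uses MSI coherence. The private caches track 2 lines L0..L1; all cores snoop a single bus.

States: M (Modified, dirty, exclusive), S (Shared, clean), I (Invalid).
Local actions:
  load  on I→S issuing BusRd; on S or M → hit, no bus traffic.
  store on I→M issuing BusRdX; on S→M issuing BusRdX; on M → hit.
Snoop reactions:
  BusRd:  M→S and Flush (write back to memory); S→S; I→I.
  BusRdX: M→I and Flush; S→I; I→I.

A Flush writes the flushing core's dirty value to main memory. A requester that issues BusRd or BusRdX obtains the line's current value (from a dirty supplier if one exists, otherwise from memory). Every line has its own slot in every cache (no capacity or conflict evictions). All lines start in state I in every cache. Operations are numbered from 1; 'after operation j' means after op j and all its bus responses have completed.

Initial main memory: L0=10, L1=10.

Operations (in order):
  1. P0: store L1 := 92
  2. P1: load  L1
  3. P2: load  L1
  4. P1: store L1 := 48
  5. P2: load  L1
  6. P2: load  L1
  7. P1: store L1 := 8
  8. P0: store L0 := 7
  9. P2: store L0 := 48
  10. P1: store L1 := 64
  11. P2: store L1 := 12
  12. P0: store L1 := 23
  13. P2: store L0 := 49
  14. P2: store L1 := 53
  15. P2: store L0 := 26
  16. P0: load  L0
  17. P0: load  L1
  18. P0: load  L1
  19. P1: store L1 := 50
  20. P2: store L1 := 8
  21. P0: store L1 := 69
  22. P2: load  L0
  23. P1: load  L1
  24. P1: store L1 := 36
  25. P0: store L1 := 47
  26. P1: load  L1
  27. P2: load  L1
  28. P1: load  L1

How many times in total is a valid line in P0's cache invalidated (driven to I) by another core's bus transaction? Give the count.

invalidations = 5

  op1 P0: store L1 := 92 → M/I/I on L1; bus BusRdX; mem=10
  op2 P1: load  L1 → S/S/I on L1; bus BusRd Flush; mem=92
  op3 P2: load  L1 → S/S/S on L1; bus BusRd; mem=92
  op4 P1: store L1 := 48 → I/M/I on L1; bus BusRdX; mem=92
  op5 P2: load  L1 → I/S/S on L1; bus BusRd Flush; mem=48
  op6 P2: load  L1 → I/S/S on L1; bus (none); mem=48
  op7 P1: store L1 := 8 → I/M/I on L1; bus BusRdX; mem=48
  op8 P0: store L0 := 7 → M/I/I on L0; bus BusRdX; mem=10
  op9 P2: store L0 := 48 → I/I/M on L0; bus BusRdX Flush; mem=7
  op10 P1: store L1 := 64 → I/M/I on L1; bus (none); mem=48
  op11 P2: store L1 := 12 → I/I/M on L1; bus BusRdX Flush; mem=64
  op12 P0: store L1 := 23 → M/I/I on L1; bus BusRdX Flush; mem=12
  op13 P2: store L0 := 49 → I/I/M on L0; bus (none); mem=7
  op14 P2: store L1 := 53 → I/I/M on L1; bus BusRdX Flush; mem=23
  op15 P2: store L0 := 26 → I/I/M on L0; bus (none); mem=7
  op16 P0: load  L0 → S/I/S on L0; bus BusRd Flush; mem=26
  op17 P0: load  L1 → S/I/S on L1; bus BusRd Flush; mem=53
  op18 P0: load  L1 → S/I/S on L1; bus (none); mem=53
  op19 P1: store L1 := 50 → I/M/I on L1; bus BusRdX; mem=53
  op20 P2: store L1 := 8 → I/I/M on L1; bus BusRdX Flush; mem=50
  op21 P0: store L1 := 69 → M/I/I on L1; bus BusRdX Flush; mem=8
  op22 P2: load  L0 → S/I/S on L0; bus (none); mem=26
  op23 P1: load  L1 → S/S/I on L1; bus BusRd Flush; mem=69
  op24 P1: store L1 := 36 → I/M/I on L1; bus BusRdX; mem=69
  op25 P0: store L1 := 47 → M/I/I on L1; bus BusRdX Flush; mem=36
  op26 P1: load  L1 → S/S/I on L1; bus BusRd Flush; mem=47
  op27 P2: load  L1 → S/S/S on L1; bus BusRd; mem=47
  op28 P1: load  L1 → S/S/S on L1; bus (none); mem=47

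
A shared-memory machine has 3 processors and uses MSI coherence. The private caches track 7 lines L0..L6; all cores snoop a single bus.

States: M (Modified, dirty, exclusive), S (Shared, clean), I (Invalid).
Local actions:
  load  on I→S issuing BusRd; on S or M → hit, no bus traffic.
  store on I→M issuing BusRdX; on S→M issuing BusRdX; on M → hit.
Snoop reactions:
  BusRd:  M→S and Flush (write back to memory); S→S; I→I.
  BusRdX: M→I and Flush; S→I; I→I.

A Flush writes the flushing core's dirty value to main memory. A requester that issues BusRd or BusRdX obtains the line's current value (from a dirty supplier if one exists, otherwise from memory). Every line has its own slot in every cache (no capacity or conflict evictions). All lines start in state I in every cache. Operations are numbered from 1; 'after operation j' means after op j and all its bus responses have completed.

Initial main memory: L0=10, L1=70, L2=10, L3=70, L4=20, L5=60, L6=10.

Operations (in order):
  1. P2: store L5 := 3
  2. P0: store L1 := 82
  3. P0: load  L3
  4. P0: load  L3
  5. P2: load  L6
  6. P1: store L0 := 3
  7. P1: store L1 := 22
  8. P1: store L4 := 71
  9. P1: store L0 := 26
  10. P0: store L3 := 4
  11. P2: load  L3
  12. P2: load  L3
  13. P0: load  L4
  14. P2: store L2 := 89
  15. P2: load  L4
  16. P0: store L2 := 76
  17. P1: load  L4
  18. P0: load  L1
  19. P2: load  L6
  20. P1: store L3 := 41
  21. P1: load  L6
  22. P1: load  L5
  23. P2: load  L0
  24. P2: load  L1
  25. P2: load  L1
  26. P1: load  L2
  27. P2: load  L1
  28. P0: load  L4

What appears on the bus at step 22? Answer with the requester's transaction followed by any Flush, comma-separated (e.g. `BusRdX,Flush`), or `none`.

[1] P2: store L5 := 3 | P0:I, P1:I, P2:M(3) | bus: BusRdX
[2] P0: store L1 := 82 | P0:M(82), P1:I, P2:I | bus: BusRdX
[3] P0: load  L3 | P0:S(70), P1:I, P2:I | bus: BusRd
[4] P0: load  L3 | P0:S(70), P1:I, P2:I | bus: none
[5] P2: load  L6 | P0:I, P1:I, P2:S(10) | bus: BusRd
[6] P1: store L0 := 3 | P0:I, P1:M(3), P2:I | bus: BusRdX
[7] P1: store L1 := 22 | P0:I, P1:M(22), P2:I | bus: BusRdX,Flush
[8] P1: store L4 := 71 | P0:I, P1:M(71), P2:I | bus: BusRdX
[9] P1: store L0 := 26 | P0:I, P1:M(26), P2:I | bus: none
[10] P0: store L3 := 4 | P0:M(4), P1:I, P2:I | bus: BusRdX
[11] P2: load  L3 | P0:S(4), P1:I, P2:S(4) | bus: BusRd,Flush
[12] P2: load  L3 | P0:S(4), P1:I, P2:S(4) | bus: none
[13] P0: load  L4 | P0:S(71), P1:S(71), P2:I | bus: BusRd,Flush
[14] P2: store L2 := 89 | P0:I, P1:I, P2:M(89) | bus: BusRdX
[15] P2: load  L4 | P0:S(71), P1:S(71), P2:S(71) | bus: BusRd
[16] P0: store L2 := 76 | P0:M(76), P1:I, P2:I | bus: BusRdX,Flush
[17] P1: load  L4 | P0:S(71), P1:S(71), P2:S(71) | bus: none
[18] P0: load  L1 | P0:S(22), P1:S(22), P2:I | bus: BusRd,Flush
[19] P2: load  L6 | P0:I, P1:I, P2:S(10) | bus: none
[20] P1: store L3 := 41 | P0:I, P1:M(41), P2:I | bus: BusRdX
[21] P1: load  L6 | P0:I, P1:S(10), P2:S(10) | bus: BusRd
[22] P1: load  L5 | P0:I, P1:S(3), P2:S(3) | bus: BusRd,Flush
[23] P2: load  L0 | P0:I, P1:S(26), P2:S(26) | bus: BusRd,Flush
[24] P2: load  L1 | P0:S(22), P1:S(22), P2:S(22) | bus: BusRd
[25] P2: load  L1 | P0:S(22), P1:S(22), P2:S(22) | bus: none
[26] P1: load  L2 | P0:S(76), P1:S(76), P2:I | bus: BusRd,Flush
[27] P2: load  L1 | P0:S(22), P1:S(22), P2:S(22) | bus: none
[28] P0: load  L4 | P0:S(71), P1:S(71), P2:S(71) | bus: none

bus = BusRd,Flush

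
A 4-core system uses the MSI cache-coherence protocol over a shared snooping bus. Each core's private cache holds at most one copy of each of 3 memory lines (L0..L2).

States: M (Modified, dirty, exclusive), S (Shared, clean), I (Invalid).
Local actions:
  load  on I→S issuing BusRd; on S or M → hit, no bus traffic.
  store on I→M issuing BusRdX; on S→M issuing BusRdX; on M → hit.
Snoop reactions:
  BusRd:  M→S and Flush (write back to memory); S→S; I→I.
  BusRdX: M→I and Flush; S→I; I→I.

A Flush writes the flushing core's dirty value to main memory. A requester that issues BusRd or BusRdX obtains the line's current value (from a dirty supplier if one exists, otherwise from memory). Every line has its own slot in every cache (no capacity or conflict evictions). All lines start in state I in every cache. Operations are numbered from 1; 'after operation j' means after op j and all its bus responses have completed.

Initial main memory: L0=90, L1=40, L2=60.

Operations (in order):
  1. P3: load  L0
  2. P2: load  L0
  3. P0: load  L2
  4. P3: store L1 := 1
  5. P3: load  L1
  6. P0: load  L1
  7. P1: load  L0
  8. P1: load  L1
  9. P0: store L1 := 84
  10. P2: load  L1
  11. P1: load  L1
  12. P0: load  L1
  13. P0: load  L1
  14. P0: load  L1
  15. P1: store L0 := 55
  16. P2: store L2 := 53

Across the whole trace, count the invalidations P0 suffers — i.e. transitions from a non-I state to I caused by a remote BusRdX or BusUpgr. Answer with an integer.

1. P3: load  L0  bus=[BusRd]  L0: P0=I P1=I P2=I P3=S  mem[L0]=90
2. P2: load  L0  bus=[BusRd]  L0: P0=I P1=I P2=S P3=S  mem[L0]=90
3. P0: load  L2  bus=[BusRd]  L2: P0=S P1=I P2=I P3=I  mem[L2]=60
4. P3: store L1 := 1  bus=[BusRdX]  L1: P0=I P1=I P2=I P3=M  mem[L1]=40
5. P3: load  L1  bus=[-]  L1: P0=I P1=I P2=I P3=M  mem[L1]=40
6. P0: load  L1  bus=[BusRd,Flush]  L1: P0=S P1=I P2=I P3=S  mem[L1]=1
7. P1: load  L0  bus=[BusRd]  L0: P0=I P1=S P2=S P3=S  mem[L0]=90
8. P1: load  L1  bus=[BusRd]  L1: P0=S P1=S P2=I P3=S  mem[L1]=1
9. P0: store L1 := 84  bus=[BusRdX]  L1: P0=M P1=I P2=I P3=I  mem[L1]=1
10. P2: load  L1  bus=[BusRd,Flush]  L1: P0=S P1=I P2=S P3=I  mem[L1]=84
11. P1: load  L1  bus=[BusRd]  L1: P0=S P1=S P2=S P3=I  mem[L1]=84
12. P0: load  L1  bus=[-]  L1: P0=S P1=S P2=S P3=I  mem[L1]=84
13. P0: load  L1  bus=[-]  L1: P0=S P1=S P2=S P3=I  mem[L1]=84
14. P0: load  L1  bus=[-]  L1: P0=S P1=S P2=S P3=I  mem[L1]=84
15. P1: store L0 := 55  bus=[BusRdX]  L0: P0=I P1=M P2=I P3=I  mem[L0]=90
16. P2: store L2 := 53  bus=[BusRdX]  L2: P0=I P1=I P2=M P3=I  mem[L2]=60

invalidations = 1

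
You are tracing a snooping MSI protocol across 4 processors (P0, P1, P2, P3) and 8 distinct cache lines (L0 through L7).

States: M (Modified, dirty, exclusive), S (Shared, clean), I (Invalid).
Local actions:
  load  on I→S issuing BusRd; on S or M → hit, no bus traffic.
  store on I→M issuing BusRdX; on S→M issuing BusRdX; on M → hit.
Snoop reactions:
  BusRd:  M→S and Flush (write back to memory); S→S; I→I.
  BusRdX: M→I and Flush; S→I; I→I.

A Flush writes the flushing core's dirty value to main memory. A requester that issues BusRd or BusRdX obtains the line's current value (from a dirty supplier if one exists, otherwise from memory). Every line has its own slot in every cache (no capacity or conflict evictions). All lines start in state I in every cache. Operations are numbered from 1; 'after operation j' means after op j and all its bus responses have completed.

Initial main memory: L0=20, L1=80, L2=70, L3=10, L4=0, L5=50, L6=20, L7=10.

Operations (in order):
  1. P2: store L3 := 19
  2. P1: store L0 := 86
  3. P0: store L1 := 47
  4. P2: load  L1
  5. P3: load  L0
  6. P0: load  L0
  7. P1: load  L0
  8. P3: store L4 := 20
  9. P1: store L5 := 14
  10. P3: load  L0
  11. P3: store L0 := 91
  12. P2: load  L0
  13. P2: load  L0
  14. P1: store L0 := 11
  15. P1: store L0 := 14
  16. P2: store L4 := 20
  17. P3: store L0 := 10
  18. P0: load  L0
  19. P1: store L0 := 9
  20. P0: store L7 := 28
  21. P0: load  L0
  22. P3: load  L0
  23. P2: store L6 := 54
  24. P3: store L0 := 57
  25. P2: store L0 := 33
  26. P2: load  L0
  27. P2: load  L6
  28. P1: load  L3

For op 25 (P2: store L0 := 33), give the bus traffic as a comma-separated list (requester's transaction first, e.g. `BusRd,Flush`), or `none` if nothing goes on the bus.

bus = BusRdX,Flush

[1] P2: store L3 := 19 | P0:I, P1:I, P2:M(19), P3:I | bus: BusRdX
[2] P1: store L0 := 86 | P0:I, P1:M(86), P2:I, P3:I | bus: BusRdX
[3] P0: store L1 := 47 | P0:M(47), P1:I, P2:I, P3:I | bus: BusRdX
[4] P2: load  L1 | P0:S(47), P1:I, P2:S(47), P3:I | bus: BusRd,Flush
[5] P3: load  L0 | P0:I, P1:S(86), P2:I, P3:S(86) | bus: BusRd,Flush
[6] P0: load  L0 | P0:S(86), P1:S(86), P2:I, P3:S(86) | bus: BusRd
[7] P1: load  L0 | P0:S(86), P1:S(86), P2:I, P3:S(86) | bus: none
[8] P3: store L4 := 20 | P0:I, P1:I, P2:I, P3:M(20) | bus: BusRdX
[9] P1: store L5 := 14 | P0:I, P1:M(14), P2:I, P3:I | bus: BusRdX
[10] P3: load  L0 | P0:S(86), P1:S(86), P2:I, P3:S(86) | bus: none
[11] P3: store L0 := 91 | P0:I, P1:I, P2:I, P3:M(91) | bus: BusRdX
[12] P2: load  L0 | P0:I, P1:I, P2:S(91), P3:S(91) | bus: BusRd,Flush
[13] P2: load  L0 | P0:I, P1:I, P2:S(91), P3:S(91) | bus: none
[14] P1: store L0 := 11 | P0:I, P1:M(11), P2:I, P3:I | bus: BusRdX
[15] P1: store L0 := 14 | P0:I, P1:M(14), P2:I, P3:I | bus: none
[16] P2: store L4 := 20 | P0:I, P1:I, P2:M(20), P3:I | bus: BusRdX,Flush
[17] P3: store L0 := 10 | P0:I, P1:I, P2:I, P3:M(10) | bus: BusRdX,Flush
[18] P0: load  L0 | P0:S(10), P1:I, P2:I, P3:S(10) | bus: BusRd,Flush
[19] P1: store L0 := 9 | P0:I, P1:M(9), P2:I, P3:I | bus: BusRdX
[20] P0: store L7 := 28 | P0:M(28), P1:I, P2:I, P3:I | bus: BusRdX
[21] P0: load  L0 | P0:S(9), P1:S(9), P2:I, P3:I | bus: BusRd,Flush
[22] P3: load  L0 | P0:S(9), P1:S(9), P2:I, P3:S(9) | bus: BusRd
[23] P2: store L6 := 54 | P0:I, P1:I, P2:M(54), P3:I | bus: BusRdX
[24] P3: store L0 := 57 | P0:I, P1:I, P2:I, P3:M(57) | bus: BusRdX
[25] P2: store L0 := 33 | P0:I, P1:I, P2:M(33), P3:I | bus: BusRdX,Flush
[26] P2: load  L0 | P0:I, P1:I, P2:M(33), P3:I | bus: none
[27] P2: load  L6 | P0:I, P1:I, P2:M(54), P3:I | bus: none
[28] P1: load  L3 | P0:I, P1:S(19), P2:S(19), P3:I | bus: BusRd,Flush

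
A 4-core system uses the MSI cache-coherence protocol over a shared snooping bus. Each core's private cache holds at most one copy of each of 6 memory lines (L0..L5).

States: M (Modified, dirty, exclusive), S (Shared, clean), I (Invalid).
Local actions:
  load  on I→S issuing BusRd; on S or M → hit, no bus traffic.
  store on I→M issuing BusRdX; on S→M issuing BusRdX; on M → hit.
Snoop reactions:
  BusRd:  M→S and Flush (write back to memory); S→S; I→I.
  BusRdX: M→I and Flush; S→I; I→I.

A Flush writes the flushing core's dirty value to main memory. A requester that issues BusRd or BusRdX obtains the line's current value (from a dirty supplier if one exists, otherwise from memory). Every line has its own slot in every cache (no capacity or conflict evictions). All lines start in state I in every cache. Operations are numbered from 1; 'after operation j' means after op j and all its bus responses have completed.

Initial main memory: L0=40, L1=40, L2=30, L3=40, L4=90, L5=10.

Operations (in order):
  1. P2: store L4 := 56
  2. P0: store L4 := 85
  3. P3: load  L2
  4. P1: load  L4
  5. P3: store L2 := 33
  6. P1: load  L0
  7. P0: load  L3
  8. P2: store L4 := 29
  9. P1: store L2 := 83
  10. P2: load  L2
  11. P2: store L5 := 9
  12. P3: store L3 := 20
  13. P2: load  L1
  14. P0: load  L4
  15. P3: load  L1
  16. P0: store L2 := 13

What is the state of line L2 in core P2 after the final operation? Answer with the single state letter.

[1] P2: store L4 := 56 | P0:I, P1:I, P2:M(56), P3:I | bus: BusRdX
[2] P0: store L4 := 85 | P0:M(85), P1:I, P2:I, P3:I | bus: BusRdX,Flush
[3] P3: load  L2 | P0:I, P1:I, P2:I, P3:S(30) | bus: BusRd
[4] P1: load  L4 | P0:S(85), P1:S(85), P2:I, P3:I | bus: BusRd,Flush
[5] P3: store L2 := 33 | P0:I, P1:I, P2:I, P3:M(33) | bus: BusRdX
[6] P1: load  L0 | P0:I, P1:S(40), P2:I, P3:I | bus: BusRd
[7] P0: load  L3 | P0:S(40), P1:I, P2:I, P3:I | bus: BusRd
[8] P2: store L4 := 29 | P0:I, P1:I, P2:M(29), P3:I | bus: BusRdX
[9] P1: store L2 := 83 | P0:I, P1:M(83), P2:I, P3:I | bus: BusRdX,Flush
[10] P2: load  L2 | P0:I, P1:S(83), P2:S(83), P3:I | bus: BusRd,Flush
[11] P2: store L5 := 9 | P0:I, P1:I, P2:M(9), P3:I | bus: BusRdX
[12] P3: store L3 := 20 | P0:I, P1:I, P2:I, P3:M(20) | bus: BusRdX
[13] P2: load  L1 | P0:I, P1:I, P2:S(40), P3:I | bus: BusRd
[14] P0: load  L4 | P0:S(29), P1:I, P2:S(29), P3:I | bus: BusRd,Flush
[15] P3: load  L1 | P0:I, P1:I, P2:S(40), P3:S(40) | bus: BusRd
[16] P0: store L2 := 13 | P0:M(13), P1:I, P2:I, P3:I | bus: BusRdX

state = I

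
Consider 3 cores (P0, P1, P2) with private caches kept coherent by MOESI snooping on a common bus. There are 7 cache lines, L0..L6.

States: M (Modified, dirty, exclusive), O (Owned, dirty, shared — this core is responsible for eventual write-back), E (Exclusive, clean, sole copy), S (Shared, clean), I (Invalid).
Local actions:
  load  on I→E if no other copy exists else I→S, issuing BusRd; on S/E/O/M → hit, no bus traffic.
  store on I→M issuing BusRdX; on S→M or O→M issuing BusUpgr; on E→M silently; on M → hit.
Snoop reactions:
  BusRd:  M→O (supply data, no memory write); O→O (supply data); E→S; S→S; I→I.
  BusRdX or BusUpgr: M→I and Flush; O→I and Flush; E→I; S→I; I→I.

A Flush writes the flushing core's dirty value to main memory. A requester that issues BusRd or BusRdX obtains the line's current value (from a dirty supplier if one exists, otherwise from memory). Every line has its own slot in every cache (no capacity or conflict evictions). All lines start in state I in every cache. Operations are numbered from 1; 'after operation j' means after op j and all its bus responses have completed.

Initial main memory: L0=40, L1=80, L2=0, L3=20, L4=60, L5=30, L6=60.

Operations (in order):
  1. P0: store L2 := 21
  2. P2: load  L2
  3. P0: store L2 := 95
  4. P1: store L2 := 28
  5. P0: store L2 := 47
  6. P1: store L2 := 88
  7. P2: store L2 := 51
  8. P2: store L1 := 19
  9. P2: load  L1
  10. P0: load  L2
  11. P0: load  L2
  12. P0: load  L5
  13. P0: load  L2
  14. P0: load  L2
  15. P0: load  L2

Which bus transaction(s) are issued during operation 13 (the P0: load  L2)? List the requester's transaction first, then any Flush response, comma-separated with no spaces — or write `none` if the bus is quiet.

bus = none

[1] P0: store L2 := 21 | P0:M(21), P1:I, P2:I | bus: BusRdX
[2] P2: load  L2 | P0:O(21), P1:I, P2:S(21) | bus: BusRd
[3] P0: store L2 := 95 | P0:M(95), P1:I, P2:I | bus: BusUpgr
[4] P1: store L2 := 28 | P0:I, P1:M(28), P2:I | bus: BusRdX,Flush
[5] P0: store L2 := 47 | P0:M(47), P1:I, P2:I | bus: BusRdX,Flush
[6] P1: store L2 := 88 | P0:I, P1:M(88), P2:I | bus: BusRdX,Flush
[7] P2: store L2 := 51 | P0:I, P1:I, P2:M(51) | bus: BusRdX,Flush
[8] P2: store L1 := 19 | P0:I, P1:I, P2:M(19) | bus: BusRdX
[9] P2: load  L1 | P0:I, P1:I, P2:M(19) | bus: none
[10] P0: load  L2 | P0:S(51), P1:I, P2:O(51) | bus: BusRd
[11] P0: load  L2 | P0:S(51), P1:I, P2:O(51) | bus: none
[12] P0: load  L5 | P0:E(30), P1:I, P2:I | bus: BusRd
[13] P0: load  L2 | P0:S(51), P1:I, P2:O(51) | bus: none
[14] P0: load  L2 | P0:S(51), P1:I, P2:O(51) | bus: none
[15] P0: load  L2 | P0:S(51), P1:I, P2:O(51) | bus: none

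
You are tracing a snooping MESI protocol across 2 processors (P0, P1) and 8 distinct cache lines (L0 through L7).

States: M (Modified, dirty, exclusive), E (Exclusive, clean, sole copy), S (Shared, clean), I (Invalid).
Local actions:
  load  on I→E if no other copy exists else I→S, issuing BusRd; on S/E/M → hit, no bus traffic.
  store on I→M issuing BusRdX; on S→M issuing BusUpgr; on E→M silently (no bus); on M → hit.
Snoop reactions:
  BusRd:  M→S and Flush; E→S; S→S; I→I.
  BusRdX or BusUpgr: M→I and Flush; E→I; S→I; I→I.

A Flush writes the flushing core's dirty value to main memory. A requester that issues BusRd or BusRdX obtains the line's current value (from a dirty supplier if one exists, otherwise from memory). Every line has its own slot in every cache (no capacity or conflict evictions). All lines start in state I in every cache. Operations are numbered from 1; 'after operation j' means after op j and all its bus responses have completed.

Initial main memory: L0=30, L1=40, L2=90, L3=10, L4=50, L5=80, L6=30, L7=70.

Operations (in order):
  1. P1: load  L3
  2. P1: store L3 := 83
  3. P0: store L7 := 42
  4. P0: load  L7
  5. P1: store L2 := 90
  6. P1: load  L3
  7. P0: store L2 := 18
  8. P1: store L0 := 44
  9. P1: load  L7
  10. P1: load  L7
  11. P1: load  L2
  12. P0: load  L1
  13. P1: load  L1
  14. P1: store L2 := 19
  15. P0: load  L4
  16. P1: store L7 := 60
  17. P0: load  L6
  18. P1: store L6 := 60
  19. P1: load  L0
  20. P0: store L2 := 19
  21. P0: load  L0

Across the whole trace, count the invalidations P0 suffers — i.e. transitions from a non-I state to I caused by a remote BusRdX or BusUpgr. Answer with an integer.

invalidations = 3

  op1 P1: load  L3 → I/E on L3; bus BusRd; mem=10
  op2 P1: store L3 := 83 → I/M on L3; bus (none); mem=10
  op3 P0: store L7 := 42 → M/I on L7; bus BusRdX; mem=70
  op4 P0: load  L7 → M/I on L7; bus (none); mem=70
  op5 P1: store L2 := 90 → I/M on L2; bus BusRdX; mem=90
  op6 P1: load  L3 → I/M on L3; bus (none); mem=10
  op7 P0: store L2 := 18 → M/I on L2; bus BusRdX Flush; mem=90
  op8 P1: store L0 := 44 → I/M on L0; bus BusRdX; mem=30
  op9 P1: load  L7 → S/S on L7; bus BusRd Flush; mem=42
  op10 P1: load  L7 → S/S on L7; bus (none); mem=42
  op11 P1: load  L2 → S/S on L2; bus BusRd Flush; mem=18
  op12 P0: load  L1 → E/I on L1; bus BusRd; mem=40
  op13 P1: load  L1 → S/S on L1; bus BusRd; mem=40
  op14 P1: store L2 := 19 → I/M on L2; bus BusUpgr; mem=18
  op15 P0: load  L4 → E/I on L4; bus BusRd; mem=50
  op16 P1: store L7 := 60 → I/M on L7; bus BusUpgr; mem=42
  op17 P0: load  L6 → E/I on L6; bus BusRd; mem=30
  op18 P1: store L6 := 60 → I/M on L6; bus BusRdX; mem=30
  op19 P1: load  L0 → I/M on L0; bus (none); mem=30
  op20 P0: store L2 := 19 → M/I on L2; bus BusRdX Flush; mem=19
  op21 P0: load  L0 → S/S on L0; bus BusRd Flush; mem=44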